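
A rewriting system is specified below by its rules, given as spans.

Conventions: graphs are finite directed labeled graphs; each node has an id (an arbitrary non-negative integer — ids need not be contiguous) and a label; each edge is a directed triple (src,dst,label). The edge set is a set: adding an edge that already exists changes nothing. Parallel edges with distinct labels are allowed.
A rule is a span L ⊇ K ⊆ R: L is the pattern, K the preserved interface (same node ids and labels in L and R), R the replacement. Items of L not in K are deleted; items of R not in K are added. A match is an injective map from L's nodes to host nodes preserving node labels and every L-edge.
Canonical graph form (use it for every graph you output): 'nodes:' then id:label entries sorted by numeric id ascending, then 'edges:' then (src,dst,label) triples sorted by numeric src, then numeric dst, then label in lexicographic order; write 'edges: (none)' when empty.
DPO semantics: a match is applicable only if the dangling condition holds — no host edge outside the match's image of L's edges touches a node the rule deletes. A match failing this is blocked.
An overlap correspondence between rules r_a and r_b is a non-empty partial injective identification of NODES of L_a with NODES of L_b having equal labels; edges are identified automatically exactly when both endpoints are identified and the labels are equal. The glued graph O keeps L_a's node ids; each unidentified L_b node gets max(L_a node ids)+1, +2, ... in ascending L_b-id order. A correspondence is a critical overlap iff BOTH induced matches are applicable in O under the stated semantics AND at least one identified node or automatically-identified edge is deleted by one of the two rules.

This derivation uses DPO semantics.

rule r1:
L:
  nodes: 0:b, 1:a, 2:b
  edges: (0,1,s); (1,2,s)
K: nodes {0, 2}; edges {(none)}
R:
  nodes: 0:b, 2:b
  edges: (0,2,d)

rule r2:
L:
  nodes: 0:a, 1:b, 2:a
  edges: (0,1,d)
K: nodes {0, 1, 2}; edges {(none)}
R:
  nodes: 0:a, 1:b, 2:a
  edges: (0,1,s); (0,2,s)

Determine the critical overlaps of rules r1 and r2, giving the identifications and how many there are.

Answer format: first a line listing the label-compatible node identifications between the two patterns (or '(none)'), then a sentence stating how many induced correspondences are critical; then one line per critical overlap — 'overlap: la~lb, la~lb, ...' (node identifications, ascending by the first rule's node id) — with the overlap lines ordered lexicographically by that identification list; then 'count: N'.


label-compatible node identifications between L(r1) and L(r2): 0~1, 1~0, 1~2, 2~1
3 of the induced correspondences are critical overlaps of r1 and r2.
overlap: 0~1, 1~2
overlap: 1~2
overlap: 1~2, 2~1
count: 3


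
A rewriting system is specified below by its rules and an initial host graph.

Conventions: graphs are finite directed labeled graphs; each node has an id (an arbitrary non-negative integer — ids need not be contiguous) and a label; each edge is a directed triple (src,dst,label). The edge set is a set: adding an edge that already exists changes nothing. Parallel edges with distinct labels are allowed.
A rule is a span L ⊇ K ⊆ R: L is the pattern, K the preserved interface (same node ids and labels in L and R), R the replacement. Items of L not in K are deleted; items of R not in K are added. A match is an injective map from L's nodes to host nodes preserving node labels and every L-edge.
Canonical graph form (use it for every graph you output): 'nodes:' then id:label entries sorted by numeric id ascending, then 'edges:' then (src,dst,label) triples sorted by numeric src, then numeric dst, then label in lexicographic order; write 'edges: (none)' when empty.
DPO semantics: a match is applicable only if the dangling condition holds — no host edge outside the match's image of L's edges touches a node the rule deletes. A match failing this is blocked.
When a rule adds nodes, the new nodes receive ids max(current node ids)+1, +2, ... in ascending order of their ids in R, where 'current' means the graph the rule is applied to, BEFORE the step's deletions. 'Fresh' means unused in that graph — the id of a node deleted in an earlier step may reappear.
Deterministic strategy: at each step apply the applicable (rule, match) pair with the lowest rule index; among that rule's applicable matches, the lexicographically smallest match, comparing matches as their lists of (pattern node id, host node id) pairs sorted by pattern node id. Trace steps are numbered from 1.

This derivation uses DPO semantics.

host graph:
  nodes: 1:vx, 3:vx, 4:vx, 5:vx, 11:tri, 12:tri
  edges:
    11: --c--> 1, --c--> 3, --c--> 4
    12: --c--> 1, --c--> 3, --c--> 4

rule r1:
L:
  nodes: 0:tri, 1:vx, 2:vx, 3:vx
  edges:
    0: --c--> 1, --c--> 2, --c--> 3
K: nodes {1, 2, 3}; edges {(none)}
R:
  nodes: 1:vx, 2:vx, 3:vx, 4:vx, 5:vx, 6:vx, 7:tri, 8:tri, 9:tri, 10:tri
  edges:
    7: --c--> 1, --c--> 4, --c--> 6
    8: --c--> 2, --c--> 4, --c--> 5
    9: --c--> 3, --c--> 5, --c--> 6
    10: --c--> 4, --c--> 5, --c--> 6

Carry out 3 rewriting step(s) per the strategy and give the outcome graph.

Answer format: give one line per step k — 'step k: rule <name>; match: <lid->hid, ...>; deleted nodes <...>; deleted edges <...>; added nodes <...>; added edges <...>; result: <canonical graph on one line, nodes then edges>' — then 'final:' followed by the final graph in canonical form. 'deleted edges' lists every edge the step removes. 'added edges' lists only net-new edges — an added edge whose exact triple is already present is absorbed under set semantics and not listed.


step 1: rule r1; match: 0->11, 1->1, 2->3, 3->4; deleted nodes 11; deleted edges (11,1,c); (11,3,c); (11,4,c); added nodes 13, 14, 15, 16, 17, 18, 19; added edges (16,1,c); (16,13,c); (16,15,c); (17,3,c); (17,13,c); (17,14,c); (18,4,c); (18,14,c); (18,15,c); (19,13,c); (19,14,c); (19,15,c); result: nodes: 1:vx, 3:vx, 4:vx, 5:vx, 12:tri, 13:vx, 14:vx, 15:vx, 16:tri, 17:tri, 18:tri, 19:tri edges: (12,1,c); (12,3,c); (12,4,c); (16,1,c); (16,13,c); (16,15,c); (17,3,c); (17,13,c); (17,14,c); (18,4,c); (18,14,c); (18,15,c); (19,13,c); (19,14,c); (19,15,c)
step 2: rule r1; match: 0->12, 1->1, 2->3, 3->4; deleted nodes 12; deleted edges (12,1,c); (12,3,c); (12,4,c); added nodes 20, 21, 22, 23, 24, 25, 26; added edges (23,1,c); (23,20,c); (23,22,c); (24,3,c); (24,20,c); (24,21,c); (25,4,c); (25,21,c); (25,22,c); (26,20,c); (26,21,c); (26,22,c); result: nodes: 1:vx, 3:vx, 4:vx, 5:vx, 13:vx, 14:vx, 15:vx, 16:tri, 17:tri, 18:tri, 19:tri, 20:vx, 21:vx, 22:vx, 23:tri, 24:tri, 25:tri, 26:tri edges: (16,1,c); (16,13,c); (16,15,c); (17,3,c); (17,13,c); (17,14,c); (18,4,c); (18,14,c); (18,15,c); (19,13,c); (19,14,c); (19,15,c); (23,1,c); (23,20,c); (23,22,c); (24,3,c); (24,20,c); (24,21,c); (25,4,c); (25,21,c); (25,22,c); (26,20,c); (26,21,c); (26,22,c)
step 3: rule r1; match: 0->16, 1->1, 2->13, 3->15; deleted nodes 16; deleted edges (16,1,c); (16,13,c); (16,15,c); added nodes 27, 28, 29, 30, 31, 32, 33; added edges (30,1,c); (30,27,c); (30,29,c); (31,13,c); (31,27,c); (31,28,c); (32,15,c); (32,28,c); (32,29,c); (33,27,c); (33,28,c); (33,29,c); result: nodes: 1:vx, 3:vx, 4:vx, 5:vx, 13:vx, 14:vx, 15:vx, 17:tri, 18:tri, 19:tri, 20:vx, 21:vx, 22:vx, 23:tri, 24:tri, 25:tri, 26:tri, 27:vx, 28:vx, 29:vx, 30:tri, 31:tri, 32:tri, 33:tri edges: (17,3,c); (17,13,c); (17,14,c); (18,4,c); (18,14,c); (18,15,c); (19,13,c); (19,14,c); (19,15,c); (23,1,c); (23,20,c); (23,22,c); (24,3,c); (24,20,c); (24,21,c); (25,4,c); (25,21,c); (25,22,c); (26,20,c); (26,21,c); (26,22,c); (30,1,c); (30,27,c); (30,29,c); (31,13,c); (31,27,c); (31,28,c); (32,15,c); (32,28,c); (32,29,c); (33,27,c); (33,28,c); (33,29,c)
final:
nodes: 1:vx, 3:vx, 4:vx, 5:vx, 13:vx, 14:vx, 15:vx, 17:tri, 18:tri, 19:tri, 20:vx, 21:vx, 22:vx, 23:tri, 24:tri, 25:tri, 26:tri, 27:vx, 28:vx, 29:vx, 30:tri, 31:tri, 32:tri, 33:tri
edges: (17,3,c); (17,13,c); (17,14,c); (18,4,c); (18,14,c); (18,15,c); (19,13,c); (19,14,c); (19,15,c); (23,1,c); (23,20,c); (23,22,c); (24,3,c); (24,20,c); (24,21,c); (25,4,c); (25,21,c); (25,22,c); (26,20,c); (26,21,c); (26,22,c); (30,1,c); (30,27,c); (30,29,c); (31,13,c); (31,27,c); (31,28,c); (32,15,c); (32,28,c); (32,29,c); (33,27,c); (33,28,c); (33,29,c)


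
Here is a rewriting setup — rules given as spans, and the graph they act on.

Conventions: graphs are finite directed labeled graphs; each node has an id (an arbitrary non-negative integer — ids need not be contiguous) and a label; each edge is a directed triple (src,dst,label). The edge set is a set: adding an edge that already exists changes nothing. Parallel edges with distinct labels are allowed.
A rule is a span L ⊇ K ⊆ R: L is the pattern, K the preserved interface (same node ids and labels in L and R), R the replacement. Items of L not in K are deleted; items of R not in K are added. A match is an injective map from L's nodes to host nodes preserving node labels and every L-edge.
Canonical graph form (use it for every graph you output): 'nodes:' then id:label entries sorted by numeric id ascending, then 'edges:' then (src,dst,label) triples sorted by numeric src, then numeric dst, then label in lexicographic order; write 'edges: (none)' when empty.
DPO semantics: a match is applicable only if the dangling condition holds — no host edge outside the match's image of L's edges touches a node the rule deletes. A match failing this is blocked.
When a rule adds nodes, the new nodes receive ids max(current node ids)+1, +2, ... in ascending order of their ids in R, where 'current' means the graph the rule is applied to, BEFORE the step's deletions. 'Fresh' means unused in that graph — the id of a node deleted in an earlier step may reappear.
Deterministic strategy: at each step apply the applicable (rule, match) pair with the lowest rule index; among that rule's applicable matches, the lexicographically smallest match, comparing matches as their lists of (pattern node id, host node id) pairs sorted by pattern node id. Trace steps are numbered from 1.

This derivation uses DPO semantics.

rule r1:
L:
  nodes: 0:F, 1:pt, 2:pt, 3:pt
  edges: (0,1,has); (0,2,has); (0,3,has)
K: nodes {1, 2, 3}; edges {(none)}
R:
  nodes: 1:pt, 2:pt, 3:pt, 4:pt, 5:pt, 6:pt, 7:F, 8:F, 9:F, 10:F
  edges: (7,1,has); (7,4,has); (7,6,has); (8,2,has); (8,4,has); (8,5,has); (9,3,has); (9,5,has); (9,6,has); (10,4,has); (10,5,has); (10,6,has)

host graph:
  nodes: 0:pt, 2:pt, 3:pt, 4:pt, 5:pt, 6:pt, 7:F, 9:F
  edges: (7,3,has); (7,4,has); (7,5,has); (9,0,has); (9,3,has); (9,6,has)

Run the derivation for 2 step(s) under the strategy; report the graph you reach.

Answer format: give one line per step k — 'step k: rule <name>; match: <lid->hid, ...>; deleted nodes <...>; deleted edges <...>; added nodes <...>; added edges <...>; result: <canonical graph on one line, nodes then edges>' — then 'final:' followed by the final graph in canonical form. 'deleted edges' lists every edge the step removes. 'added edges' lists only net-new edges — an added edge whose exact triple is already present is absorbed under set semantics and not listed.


step 1: rule r1; match: 0->7, 1->3, 2->4, 3->5; deleted nodes 7; deleted edges (7,3,has); (7,4,has); (7,5,has); added nodes 10, 11, 12, 13, 14, 15, 16; added edges (13,3,has); (13,10,has); (13,12,has); (14,4,has); (14,10,has); (14,11,has); (15,5,has); (15,11,has); (15,12,has); (16,10,has); (16,11,has); (16,12,has); result: nodes: 0:pt, 2:pt, 3:pt, 4:pt, 5:pt, 6:pt, 9:F, 10:pt, 11:pt, 12:pt, 13:F, 14:F, 15:F, 16:F edges: (9,0,has); (9,3,has); (9,6,has); (13,3,has); (13,10,has); (13,12,has); (14,4,has); (14,10,has); (14,11,has); (15,5,has); (15,11,has); (15,12,has); (16,10,has); (16,11,has); (16,12,has)
step 2: rule r1; match: 0->9, 1->0, 2->3, 3->6; deleted nodes 9; deleted edges (9,0,has); (9,3,has); (9,6,has); added nodes 17, 18, 19, 20, 21, 22, 23; added edges (20,0,has); (20,17,has); (20,19,has); (21,3,has); (21,17,has); (21,18,has); (22,6,has); (22,18,has); (22,19,has); (23,17,has); (23,18,has); (23,19,has); result: nodes: 0:pt, 2:pt, 3:pt, 4:pt, 5:pt, 6:pt, 10:pt, 11:pt, 12:pt, 13:F, 14:F, 15:F, 16:F, 17:pt, 18:pt, 19:pt, 20:F, 21:F, 22:F, 23:F edges: (13,3,has); (13,10,has); (13,12,has); (14,4,has); (14,10,has); (14,11,has); (15,5,has); (15,11,has); (15,12,has); (16,10,has); (16,11,has); (16,12,has); (20,0,has); (20,17,has); (20,19,has); (21,3,has); (21,17,has); (21,18,has); (22,6,has); (22,18,has); (22,19,has); (23,17,has); (23,18,has); (23,19,has)
final:
nodes: 0:pt, 2:pt, 3:pt, 4:pt, 5:pt, 6:pt, 10:pt, 11:pt, 12:pt, 13:F, 14:F, 15:F, 16:F, 17:pt, 18:pt, 19:pt, 20:F, 21:F, 22:F, 23:F
edges: (13,3,has); (13,10,has); (13,12,has); (14,4,has); (14,10,has); (14,11,has); (15,5,has); (15,11,has); (15,12,has); (16,10,has); (16,11,has); (16,12,has); (20,0,has); (20,17,has); (20,19,has); (21,3,has); (21,17,has); (21,18,has); (22,6,has); (22,18,has); (22,19,has); (23,17,has); (23,18,has); (23,19,has)


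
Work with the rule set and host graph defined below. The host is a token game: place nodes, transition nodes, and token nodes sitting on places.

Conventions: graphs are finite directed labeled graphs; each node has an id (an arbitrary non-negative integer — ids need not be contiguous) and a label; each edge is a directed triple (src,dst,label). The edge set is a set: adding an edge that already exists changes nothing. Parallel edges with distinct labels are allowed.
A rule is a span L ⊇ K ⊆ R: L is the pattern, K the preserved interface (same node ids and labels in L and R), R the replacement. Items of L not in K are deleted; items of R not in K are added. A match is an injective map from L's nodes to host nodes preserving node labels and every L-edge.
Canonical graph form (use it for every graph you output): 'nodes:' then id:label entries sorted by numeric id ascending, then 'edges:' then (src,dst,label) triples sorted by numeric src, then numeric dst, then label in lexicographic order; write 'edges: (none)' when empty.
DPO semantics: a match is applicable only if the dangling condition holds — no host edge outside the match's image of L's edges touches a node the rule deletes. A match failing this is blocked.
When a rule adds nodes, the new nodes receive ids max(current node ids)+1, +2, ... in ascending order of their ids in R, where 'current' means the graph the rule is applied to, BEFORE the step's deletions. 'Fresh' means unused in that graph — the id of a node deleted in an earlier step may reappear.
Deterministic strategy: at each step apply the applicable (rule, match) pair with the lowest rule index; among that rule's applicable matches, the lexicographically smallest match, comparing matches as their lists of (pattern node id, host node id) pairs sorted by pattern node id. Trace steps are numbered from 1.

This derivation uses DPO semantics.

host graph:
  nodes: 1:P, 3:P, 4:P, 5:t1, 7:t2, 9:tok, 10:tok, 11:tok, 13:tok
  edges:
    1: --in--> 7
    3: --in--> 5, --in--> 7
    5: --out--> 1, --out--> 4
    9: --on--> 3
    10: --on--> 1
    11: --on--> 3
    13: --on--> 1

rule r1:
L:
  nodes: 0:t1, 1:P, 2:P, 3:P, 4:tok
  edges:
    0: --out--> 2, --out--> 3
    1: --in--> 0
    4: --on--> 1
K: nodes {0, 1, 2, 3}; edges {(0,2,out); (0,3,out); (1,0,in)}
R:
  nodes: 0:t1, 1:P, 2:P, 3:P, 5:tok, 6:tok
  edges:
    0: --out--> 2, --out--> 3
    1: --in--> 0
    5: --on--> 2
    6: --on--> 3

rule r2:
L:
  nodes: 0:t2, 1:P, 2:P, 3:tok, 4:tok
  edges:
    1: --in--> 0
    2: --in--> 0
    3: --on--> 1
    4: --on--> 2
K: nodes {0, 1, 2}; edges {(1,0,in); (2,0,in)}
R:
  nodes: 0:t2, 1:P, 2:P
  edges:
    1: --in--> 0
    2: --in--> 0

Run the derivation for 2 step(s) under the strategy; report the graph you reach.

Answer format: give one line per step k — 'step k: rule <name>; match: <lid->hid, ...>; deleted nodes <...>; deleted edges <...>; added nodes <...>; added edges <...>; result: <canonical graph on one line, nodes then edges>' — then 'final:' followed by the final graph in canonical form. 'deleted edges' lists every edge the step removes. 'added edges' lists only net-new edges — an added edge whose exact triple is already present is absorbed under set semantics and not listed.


step 1: rule r1; match: 0->5, 1->3, 2->1, 3->4, 4->9; deleted nodes 9; deleted edges (9,3,on); added nodes 14, 15; added edges (14,1,on); (15,4,on); result: nodes: 1:P, 3:P, 4:P, 5:t1, 7:t2, 10:tok, 11:tok, 13:tok, 14:tok, 15:tok edges: (1,7,in); (3,5,in); (3,7,in); (5,1,out); (5,4,out); (10,1,on); (11,3,on); (13,1,on); (14,1,on); (15,4,on)
step 2: rule r1; match: 0->5, 1->3, 2->1, 3->4, 4->11; deleted nodes 11; deleted edges (11,3,on); added nodes 16, 17; added edges (16,1,on); (17,4,on); result: nodes: 1:P, 3:P, 4:P, 5:t1, 7:t2, 10:tok, 13:tok, 14:tok, 15:tok, 16:tok, 17:tok edges: (1,7,in); (3,5,in); (3,7,in); (5,1,out); (5,4,out); (10,1,on); (13,1,on); (14,1,on); (15,4,on); (16,1,on); (17,4,on)
final:
nodes: 1:P, 3:P, 4:P, 5:t1, 7:t2, 10:tok, 13:tok, 14:tok, 15:tok, 16:tok, 17:tok
edges: (1,7,in); (3,5,in); (3,7,in); (5,1,out); (5,4,out); (10,1,on); (13,1,on); (14,1,on); (15,4,on); (16,1,on); (17,4,on)


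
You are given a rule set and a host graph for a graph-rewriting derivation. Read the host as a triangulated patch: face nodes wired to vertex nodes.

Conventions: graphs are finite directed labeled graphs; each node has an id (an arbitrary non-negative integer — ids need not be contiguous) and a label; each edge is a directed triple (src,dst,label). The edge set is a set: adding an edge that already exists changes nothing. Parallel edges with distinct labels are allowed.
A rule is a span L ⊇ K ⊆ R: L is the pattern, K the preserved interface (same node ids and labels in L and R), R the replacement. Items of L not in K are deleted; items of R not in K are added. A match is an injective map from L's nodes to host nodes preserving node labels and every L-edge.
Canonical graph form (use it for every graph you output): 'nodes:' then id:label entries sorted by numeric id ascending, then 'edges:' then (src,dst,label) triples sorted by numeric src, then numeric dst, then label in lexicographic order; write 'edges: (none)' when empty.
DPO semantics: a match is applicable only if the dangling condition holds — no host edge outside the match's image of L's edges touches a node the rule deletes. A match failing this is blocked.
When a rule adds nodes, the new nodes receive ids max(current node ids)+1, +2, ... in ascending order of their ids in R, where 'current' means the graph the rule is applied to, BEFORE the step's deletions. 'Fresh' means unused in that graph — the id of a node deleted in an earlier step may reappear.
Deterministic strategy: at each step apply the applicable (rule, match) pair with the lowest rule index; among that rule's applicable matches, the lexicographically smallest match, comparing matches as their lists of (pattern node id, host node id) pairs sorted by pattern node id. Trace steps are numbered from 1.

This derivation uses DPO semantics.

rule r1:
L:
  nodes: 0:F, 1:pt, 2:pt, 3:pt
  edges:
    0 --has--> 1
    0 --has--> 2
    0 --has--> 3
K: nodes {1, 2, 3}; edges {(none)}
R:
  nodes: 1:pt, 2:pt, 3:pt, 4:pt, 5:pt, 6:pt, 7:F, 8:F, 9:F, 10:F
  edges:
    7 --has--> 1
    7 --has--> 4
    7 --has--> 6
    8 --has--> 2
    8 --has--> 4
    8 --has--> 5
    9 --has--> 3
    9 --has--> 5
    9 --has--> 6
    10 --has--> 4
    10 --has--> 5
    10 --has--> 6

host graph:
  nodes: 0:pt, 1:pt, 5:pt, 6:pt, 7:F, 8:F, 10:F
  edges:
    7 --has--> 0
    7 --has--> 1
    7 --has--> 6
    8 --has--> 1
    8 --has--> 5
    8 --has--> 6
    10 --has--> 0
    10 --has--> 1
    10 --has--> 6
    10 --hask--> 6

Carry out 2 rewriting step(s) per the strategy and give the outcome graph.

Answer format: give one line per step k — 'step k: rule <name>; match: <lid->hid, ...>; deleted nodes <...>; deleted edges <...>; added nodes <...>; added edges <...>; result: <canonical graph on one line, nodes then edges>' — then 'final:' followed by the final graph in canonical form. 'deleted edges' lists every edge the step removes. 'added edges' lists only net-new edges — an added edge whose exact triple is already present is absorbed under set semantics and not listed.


step 1: rule r1; match: 0->7, 1->0, 2->1, 3->6; deleted nodes 7; deleted edges (7,0,has); (7,1,has); (7,6,has); added nodes 11, 12, 13, 14, 15, 16, 17; added edges (14,0,has); (14,11,has); (14,13,has); (15,1,has); (15,11,has); (15,12,has); (16,6,has); (16,12,has); (16,13,has); (17,11,has); (17,12,has); (17,13,has); result: nodes: 0:pt, 1:pt, 5:pt, 6:pt, 8:F, 10:F, 11:pt, 12:pt, 13:pt, 14:F, 15:F, 16:F, 17:F edges: (8,1,has); (8,5,has); (8,6,has); (10,0,has); (10,1,has); (10,6,has); (10,6,hask); (14,0,has); (14,11,has); (14,13,has); (15,1,has); (15,11,has); (15,12,has); (16,6,has); (16,12,has); (16,13,has); (17,11,has); (17,12,has); (17,13,has)
step 2: rule r1; match: 0->8, 1->1, 2->5, 3->6; deleted nodes 8; deleted edges (8,1,has); (8,5,has); (8,6,has); added nodes 18, 19, 20, 21, 22, 23, 24; added edges (21,1,has); (21,18,has); (21,20,has); (22,5,has); (22,18,has); (22,19,has); (23,6,has); (23,19,has); (23,20,has); (24,18,has); (24,19,has); (24,20,has); result: nodes: 0:pt, 1:pt, 5:pt, 6:pt, 10:F, 11:pt, 12:pt, 13:pt, 14:F, 15:F, 16:F, 17:F, 18:pt, 19:pt, 20:pt, 21:F, 22:F, 23:F, 24:F edges: (10,0,has); (10,1,has); (10,6,has); (10,6,hask); (14,0,has); (14,11,has); (14,13,has); (15,1,has); (15,11,has); (15,12,has); (16,6,has); (16,12,has); (16,13,has); (17,11,has); (17,12,has); (17,13,has); (21,1,has); (21,18,has); (21,20,has); (22,5,has); (22,18,has); (22,19,has); (23,6,has); (23,19,has); (23,20,has); (24,18,has); (24,19,has); (24,20,has)
final:
nodes: 0:pt, 1:pt, 5:pt, 6:pt, 10:F, 11:pt, 12:pt, 13:pt, 14:F, 15:F, 16:F, 17:F, 18:pt, 19:pt, 20:pt, 21:F, 22:F, 23:F, 24:F
edges: (10,0,has); (10,1,has); (10,6,has); (10,6,hask); (14,0,has); (14,11,has); (14,13,has); (15,1,has); (15,11,has); (15,12,has); (16,6,has); (16,12,has); (16,13,has); (17,11,has); (17,12,has); (17,13,has); (21,1,has); (21,18,has); (21,20,has); (22,5,has); (22,18,has); (22,19,has); (23,6,has); (23,19,has); (23,20,has); (24,18,has); (24,19,has); (24,20,has)


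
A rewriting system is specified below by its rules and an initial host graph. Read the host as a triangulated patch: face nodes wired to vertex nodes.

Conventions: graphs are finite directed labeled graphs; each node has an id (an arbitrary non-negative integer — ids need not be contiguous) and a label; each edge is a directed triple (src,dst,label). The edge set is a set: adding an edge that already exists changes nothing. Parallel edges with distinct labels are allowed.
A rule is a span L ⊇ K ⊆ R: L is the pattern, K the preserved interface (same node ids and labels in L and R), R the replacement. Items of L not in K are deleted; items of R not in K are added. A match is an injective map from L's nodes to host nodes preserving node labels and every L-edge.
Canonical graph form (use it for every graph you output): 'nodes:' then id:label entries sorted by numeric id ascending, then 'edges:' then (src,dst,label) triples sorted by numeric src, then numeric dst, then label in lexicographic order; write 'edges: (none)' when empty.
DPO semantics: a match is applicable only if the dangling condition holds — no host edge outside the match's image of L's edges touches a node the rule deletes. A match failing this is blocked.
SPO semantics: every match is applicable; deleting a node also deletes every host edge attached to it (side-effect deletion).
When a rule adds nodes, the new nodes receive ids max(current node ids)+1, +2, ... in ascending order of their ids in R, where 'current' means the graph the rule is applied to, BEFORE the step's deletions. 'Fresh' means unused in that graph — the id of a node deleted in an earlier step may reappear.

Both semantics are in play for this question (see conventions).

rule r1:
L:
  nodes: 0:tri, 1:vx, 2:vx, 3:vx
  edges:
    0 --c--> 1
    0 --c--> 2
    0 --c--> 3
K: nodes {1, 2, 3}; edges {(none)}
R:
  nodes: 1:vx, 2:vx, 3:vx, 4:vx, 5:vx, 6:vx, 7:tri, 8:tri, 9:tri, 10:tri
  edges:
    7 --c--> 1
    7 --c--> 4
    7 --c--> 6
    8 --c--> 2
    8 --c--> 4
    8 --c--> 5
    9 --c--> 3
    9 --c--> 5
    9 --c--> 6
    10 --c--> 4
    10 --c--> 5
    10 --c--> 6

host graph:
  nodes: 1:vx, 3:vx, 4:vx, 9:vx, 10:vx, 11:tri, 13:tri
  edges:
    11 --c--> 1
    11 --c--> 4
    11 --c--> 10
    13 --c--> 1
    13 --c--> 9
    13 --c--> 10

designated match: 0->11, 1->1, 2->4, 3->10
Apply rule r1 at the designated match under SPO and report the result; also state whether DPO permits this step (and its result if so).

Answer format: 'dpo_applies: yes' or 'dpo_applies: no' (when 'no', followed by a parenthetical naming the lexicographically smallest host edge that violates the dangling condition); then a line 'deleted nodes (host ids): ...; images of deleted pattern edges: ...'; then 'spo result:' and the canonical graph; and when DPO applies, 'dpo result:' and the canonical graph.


dpo_applies: yes
deleted nodes (host ids): 11; images of deleted pattern edges: (11,1,c); (11,4,c); (11,10,c)
spo result:
nodes: 1:vx, 3:vx, 4:vx, 9:vx, 10:vx, 13:tri, 14:vx, 15:vx, 16:vx, 17:tri, 18:tri, 19:tri, 20:tri
edges: (13,1,c); (13,9,c); (13,10,c); (17,1,c); (17,14,c); (17,16,c); (18,4,c); (18,14,c); (18,15,c); (19,10,c); (19,15,c); (19,16,c); (20,14,c); (20,15,c); (20,16,c)
dpo result:
nodes: 1:vx, 3:vx, 4:vx, 9:vx, 10:vx, 13:tri, 14:vx, 15:vx, 16:vx, 17:tri, 18:tri, 19:tri, 20:tri
edges: (13,1,c); (13,9,c); (13,10,c); (17,1,c); (17,14,c); (17,16,c); (18,4,c); (18,14,c); (18,15,c); (19,10,c); (19,15,c); (19,16,c); (20,14,c); (20,15,c); (20,16,c)


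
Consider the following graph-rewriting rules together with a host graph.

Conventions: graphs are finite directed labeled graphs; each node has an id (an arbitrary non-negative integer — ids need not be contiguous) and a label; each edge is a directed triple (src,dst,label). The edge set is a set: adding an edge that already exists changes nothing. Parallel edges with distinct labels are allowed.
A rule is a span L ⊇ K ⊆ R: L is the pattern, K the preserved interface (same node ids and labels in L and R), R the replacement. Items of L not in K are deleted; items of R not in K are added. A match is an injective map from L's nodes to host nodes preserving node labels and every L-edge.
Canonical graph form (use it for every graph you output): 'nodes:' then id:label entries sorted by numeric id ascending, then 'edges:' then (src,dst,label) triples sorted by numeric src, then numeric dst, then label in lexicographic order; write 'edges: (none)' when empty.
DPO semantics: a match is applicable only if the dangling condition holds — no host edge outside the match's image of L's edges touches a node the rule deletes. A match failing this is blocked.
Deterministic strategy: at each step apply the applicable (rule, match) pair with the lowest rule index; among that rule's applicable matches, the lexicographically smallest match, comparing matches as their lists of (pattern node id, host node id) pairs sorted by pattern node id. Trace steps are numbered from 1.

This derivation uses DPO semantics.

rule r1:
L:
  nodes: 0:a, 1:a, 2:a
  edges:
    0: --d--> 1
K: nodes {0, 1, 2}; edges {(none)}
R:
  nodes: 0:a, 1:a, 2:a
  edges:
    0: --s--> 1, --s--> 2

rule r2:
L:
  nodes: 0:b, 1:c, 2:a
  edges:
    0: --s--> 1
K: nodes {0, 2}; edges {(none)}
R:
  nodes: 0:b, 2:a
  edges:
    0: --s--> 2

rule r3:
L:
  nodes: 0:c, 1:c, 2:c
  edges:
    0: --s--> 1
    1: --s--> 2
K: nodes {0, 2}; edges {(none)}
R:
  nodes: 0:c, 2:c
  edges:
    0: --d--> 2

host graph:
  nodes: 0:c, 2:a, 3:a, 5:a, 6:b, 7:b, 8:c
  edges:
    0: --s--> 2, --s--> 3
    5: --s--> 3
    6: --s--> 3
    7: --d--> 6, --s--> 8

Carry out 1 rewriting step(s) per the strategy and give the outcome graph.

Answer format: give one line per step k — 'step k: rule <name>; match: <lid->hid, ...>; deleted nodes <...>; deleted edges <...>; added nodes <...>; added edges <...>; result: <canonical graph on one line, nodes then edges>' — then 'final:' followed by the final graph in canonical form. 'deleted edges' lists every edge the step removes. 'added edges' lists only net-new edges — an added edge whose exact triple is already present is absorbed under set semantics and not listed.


step 1: rule r2; match: 0->7, 1->8, 2->2; deleted nodes 8; deleted edges (7,8,s); added nodes (none); added edges (7,2,s); result: nodes: 0:c, 2:a, 3:a, 5:a, 6:b, 7:b edges: (0,2,s); (0,3,s); (5,3,s); (6,3,s); (7,2,s); (7,6,d)
final:
nodes: 0:c, 2:a, 3:a, 5:a, 6:b, 7:b
edges: (0,2,s); (0,3,s); (5,3,s); (6,3,s); (7,2,s); (7,6,d)


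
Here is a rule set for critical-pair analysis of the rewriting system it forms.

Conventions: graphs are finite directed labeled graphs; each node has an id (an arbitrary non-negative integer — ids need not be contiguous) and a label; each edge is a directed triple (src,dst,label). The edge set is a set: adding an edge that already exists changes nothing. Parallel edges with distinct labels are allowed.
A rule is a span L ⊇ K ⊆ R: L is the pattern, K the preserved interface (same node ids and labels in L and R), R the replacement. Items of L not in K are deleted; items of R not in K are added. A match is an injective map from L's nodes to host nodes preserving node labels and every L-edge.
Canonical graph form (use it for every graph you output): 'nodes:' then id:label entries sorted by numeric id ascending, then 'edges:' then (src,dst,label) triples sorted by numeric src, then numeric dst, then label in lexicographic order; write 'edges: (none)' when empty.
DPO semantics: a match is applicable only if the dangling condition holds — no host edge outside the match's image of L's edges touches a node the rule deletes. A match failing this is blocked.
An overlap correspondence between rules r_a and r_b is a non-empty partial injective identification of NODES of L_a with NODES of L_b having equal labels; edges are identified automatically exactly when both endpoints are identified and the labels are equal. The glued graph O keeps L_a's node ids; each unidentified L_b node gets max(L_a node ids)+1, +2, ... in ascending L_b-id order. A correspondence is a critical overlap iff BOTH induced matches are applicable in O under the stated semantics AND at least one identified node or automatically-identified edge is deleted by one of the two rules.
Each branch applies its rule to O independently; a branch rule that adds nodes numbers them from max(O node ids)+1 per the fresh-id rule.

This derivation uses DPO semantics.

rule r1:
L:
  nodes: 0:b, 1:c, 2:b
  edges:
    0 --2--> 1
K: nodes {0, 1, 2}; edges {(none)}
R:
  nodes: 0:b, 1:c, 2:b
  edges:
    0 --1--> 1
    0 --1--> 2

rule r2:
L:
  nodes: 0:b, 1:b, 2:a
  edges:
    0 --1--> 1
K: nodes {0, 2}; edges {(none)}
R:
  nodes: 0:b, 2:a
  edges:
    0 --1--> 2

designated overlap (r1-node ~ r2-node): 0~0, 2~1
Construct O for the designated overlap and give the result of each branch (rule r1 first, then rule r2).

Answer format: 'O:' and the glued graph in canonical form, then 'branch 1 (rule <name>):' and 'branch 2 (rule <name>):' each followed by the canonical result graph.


O:
nodes: 0:b, 1:c, 2:b, 3:a
edges: (0,1,2); (0,2,1)
branch 1 (rule r1):
nodes: 0:b, 1:c, 2:b, 3:a
edges: (0,1,1); (0,2,1)
branch 2 (rule r2):
nodes: 0:b, 1:c, 3:a
edges: (0,1,2); (0,3,1)


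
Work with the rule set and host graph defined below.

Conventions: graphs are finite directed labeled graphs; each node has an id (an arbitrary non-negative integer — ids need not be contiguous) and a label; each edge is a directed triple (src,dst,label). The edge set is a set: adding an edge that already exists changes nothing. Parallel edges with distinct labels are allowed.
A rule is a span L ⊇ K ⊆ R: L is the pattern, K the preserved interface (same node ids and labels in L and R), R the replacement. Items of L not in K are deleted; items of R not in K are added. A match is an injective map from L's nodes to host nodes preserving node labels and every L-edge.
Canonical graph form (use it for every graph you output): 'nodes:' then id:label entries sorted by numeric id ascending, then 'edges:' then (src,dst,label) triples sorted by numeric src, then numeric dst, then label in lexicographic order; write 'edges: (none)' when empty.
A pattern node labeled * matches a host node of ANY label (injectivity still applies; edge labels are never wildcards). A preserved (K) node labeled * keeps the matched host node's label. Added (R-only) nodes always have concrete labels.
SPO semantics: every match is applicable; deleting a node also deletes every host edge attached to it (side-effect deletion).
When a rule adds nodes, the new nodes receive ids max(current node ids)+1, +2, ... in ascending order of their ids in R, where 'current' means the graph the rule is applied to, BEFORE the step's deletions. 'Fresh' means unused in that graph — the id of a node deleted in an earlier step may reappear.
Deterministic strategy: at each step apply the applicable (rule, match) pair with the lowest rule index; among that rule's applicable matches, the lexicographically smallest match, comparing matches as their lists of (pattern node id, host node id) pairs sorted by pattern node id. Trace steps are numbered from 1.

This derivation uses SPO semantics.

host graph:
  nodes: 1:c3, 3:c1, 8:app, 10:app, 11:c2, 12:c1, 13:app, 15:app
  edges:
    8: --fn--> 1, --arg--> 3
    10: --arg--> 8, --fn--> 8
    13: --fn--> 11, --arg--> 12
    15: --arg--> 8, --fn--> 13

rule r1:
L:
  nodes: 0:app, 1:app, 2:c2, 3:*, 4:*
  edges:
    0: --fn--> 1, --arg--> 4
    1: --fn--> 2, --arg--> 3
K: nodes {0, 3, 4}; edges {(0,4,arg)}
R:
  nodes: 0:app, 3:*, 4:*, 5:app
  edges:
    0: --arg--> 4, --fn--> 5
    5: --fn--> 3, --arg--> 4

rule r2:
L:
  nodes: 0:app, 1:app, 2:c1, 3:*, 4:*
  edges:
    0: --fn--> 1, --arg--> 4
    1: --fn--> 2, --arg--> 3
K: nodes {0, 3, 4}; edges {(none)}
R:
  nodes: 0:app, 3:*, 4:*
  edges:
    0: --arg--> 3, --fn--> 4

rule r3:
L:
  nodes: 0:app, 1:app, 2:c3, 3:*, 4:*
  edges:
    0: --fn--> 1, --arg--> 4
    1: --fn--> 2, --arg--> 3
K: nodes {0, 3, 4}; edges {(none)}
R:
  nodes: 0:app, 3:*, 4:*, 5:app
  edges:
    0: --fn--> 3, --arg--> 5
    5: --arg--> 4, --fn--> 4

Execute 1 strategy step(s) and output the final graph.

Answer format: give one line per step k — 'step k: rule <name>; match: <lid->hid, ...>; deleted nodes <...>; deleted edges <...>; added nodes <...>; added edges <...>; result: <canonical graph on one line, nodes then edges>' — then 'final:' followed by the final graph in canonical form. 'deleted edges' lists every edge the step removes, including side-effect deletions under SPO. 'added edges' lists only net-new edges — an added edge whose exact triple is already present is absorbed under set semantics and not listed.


step 1: rule r1; match: 0->15, 1->13, 2->11, 3->12, 4->8; deleted nodes 11, 13; deleted edges (13,11,fn); (13,12,arg); (15,13,fn); added nodes 16; added edges (15,16,fn); (16,8,arg); (16,12,fn); result: nodes: 1:c3, 3:c1, 8:app, 10:app, 12:c1, 15:app, 16:app edges: (8,1,fn); (8,3,arg); (10,8,arg); (10,8,fn); (15,8,arg); (15,16,fn); (16,8,arg); (16,12,fn)
final:
nodes: 1:c3, 3:c1, 8:app, 10:app, 12:c1, 15:app, 16:app
edges: (8,1,fn); (8,3,arg); (10,8,arg); (10,8,fn); (15,8,arg); (15,16,fn); (16,8,arg); (16,12,fn)


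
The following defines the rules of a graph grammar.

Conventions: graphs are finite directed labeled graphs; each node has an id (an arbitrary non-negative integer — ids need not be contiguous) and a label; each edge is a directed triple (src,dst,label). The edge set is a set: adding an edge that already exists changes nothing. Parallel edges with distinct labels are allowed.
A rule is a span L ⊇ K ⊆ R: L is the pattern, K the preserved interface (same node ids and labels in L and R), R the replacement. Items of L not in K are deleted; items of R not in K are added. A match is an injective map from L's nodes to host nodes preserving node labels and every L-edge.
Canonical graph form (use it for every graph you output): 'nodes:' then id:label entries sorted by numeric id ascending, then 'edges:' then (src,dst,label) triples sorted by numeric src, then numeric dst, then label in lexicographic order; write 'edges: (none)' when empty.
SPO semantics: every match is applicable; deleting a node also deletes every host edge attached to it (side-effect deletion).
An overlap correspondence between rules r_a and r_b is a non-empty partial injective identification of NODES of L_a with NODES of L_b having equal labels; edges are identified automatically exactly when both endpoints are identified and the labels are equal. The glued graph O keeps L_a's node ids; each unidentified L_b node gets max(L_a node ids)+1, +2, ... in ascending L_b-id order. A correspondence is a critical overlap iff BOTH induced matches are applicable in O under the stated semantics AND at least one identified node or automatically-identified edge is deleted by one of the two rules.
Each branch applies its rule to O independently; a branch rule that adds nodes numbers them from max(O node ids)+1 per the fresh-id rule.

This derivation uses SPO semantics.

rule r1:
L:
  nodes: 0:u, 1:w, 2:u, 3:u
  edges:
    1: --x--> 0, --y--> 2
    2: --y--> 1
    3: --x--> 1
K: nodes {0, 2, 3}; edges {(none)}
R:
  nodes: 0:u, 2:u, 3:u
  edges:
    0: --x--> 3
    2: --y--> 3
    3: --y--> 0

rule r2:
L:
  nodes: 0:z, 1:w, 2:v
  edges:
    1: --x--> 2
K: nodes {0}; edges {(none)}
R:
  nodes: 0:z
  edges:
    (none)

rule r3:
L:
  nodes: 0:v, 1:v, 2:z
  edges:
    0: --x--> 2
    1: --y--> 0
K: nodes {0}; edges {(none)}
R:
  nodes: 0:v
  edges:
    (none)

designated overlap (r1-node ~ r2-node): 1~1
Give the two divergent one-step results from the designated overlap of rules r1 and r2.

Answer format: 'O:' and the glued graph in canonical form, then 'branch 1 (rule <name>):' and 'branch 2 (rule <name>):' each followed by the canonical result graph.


O:
nodes: 0:u, 1:w, 2:u, 3:u, 4:z, 5:v
edges: (1,0,x); (1,2,y); (1,5,x); (2,1,y); (3,1,x)
branch 1 (rule r1):
nodes: 0:u, 2:u, 3:u, 4:z, 5:v
edges: (0,3,x); (2,3,y); (3,0,y)
branch 2 (rule r2):
nodes: 0:u, 2:u, 3:u, 4:z
edges: (none)


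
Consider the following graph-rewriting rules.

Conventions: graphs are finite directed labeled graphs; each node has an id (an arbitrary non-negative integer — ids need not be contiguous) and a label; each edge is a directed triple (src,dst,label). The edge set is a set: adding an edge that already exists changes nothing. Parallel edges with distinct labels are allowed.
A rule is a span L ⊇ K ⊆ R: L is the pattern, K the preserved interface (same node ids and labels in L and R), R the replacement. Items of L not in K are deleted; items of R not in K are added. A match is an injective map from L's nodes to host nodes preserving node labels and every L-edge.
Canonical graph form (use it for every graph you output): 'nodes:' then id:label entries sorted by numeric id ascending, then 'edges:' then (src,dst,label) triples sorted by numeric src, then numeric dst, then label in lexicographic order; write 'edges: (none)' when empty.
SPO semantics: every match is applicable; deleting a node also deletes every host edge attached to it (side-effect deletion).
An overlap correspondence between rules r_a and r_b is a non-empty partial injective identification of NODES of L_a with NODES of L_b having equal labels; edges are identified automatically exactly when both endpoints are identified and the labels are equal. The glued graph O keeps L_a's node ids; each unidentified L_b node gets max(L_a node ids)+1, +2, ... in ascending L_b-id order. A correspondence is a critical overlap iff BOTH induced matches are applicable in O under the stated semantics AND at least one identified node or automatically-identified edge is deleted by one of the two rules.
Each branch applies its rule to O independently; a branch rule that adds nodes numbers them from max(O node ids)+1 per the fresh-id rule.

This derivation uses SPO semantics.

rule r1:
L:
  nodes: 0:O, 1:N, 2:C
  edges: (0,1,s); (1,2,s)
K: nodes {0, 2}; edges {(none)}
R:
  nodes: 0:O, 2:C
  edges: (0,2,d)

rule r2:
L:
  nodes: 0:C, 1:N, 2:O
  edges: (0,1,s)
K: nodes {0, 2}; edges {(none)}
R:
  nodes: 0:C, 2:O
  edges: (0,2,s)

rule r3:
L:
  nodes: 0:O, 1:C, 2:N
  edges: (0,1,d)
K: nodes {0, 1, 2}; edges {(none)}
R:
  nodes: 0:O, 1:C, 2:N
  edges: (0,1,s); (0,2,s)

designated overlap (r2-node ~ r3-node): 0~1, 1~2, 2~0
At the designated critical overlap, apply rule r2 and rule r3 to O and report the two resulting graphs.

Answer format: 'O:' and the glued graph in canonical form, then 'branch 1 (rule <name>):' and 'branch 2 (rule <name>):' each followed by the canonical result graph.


O:
nodes: 0:C, 1:N, 2:O
edges: (0,1,s); (2,0,d)
branch 1 (rule r2):
nodes: 0:C, 2:O
edges: (0,2,s); (2,0,d)
branch 2 (rule r3):
nodes: 0:C, 1:N, 2:O
edges: (0,1,s); (2,0,s); (2,1,s)
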